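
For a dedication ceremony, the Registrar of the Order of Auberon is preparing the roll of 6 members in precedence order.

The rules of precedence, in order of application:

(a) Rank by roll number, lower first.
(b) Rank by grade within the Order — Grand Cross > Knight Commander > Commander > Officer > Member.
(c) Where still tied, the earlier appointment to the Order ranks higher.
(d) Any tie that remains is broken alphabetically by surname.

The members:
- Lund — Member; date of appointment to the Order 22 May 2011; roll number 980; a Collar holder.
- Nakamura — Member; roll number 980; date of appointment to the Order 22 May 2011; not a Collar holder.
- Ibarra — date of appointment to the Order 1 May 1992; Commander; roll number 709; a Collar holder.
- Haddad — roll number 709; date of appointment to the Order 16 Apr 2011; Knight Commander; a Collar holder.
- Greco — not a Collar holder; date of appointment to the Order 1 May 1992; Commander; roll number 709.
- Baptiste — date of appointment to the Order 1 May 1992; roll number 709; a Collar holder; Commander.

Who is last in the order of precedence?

By roll number (lower first): Haddad, Baptiste, Greco and Ibarra (each 709); then Lund and Nakamura (both 980).
Among Haddad, Baptiste, Greco and Ibarra, by grade within the Order: Haddad (Knight Commander) before Baptiste, Greco and Ibarra (Commander).
Baptiste, Greco and Ibarra all have date of appointment to the Order 1 May 1992, so the next rule applies.
Among Baptiste, Greco and Ibarra, alphabetically by surname: Baptiste before Greco before Ibarra.
Lund and Nakamura are each Member, so the next rule applies.
Lund and Nakamura both have date of appointment to the Order 22 May 2011, so the next rule applies.
Among Lund and Nakamura, alphabetically by surname: Lund before Nakamura.
Order: Haddad, Baptiste, Greco, Ibarra, Lund, Nakamura.

Nakamura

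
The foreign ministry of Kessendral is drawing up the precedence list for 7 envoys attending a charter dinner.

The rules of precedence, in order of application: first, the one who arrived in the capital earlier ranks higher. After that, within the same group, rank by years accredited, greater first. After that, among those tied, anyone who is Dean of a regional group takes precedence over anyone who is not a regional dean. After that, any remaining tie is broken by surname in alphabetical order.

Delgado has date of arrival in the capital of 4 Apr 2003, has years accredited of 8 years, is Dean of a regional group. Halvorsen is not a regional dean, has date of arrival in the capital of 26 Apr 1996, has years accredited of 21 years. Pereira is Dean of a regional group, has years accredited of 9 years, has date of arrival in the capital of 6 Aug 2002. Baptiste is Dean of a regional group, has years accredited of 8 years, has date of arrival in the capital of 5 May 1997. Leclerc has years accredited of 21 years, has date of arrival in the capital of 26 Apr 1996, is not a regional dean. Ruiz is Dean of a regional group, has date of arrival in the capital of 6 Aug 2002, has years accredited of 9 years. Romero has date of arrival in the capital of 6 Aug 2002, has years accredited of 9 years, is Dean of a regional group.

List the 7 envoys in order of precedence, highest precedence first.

By date of arrival in the capital (earlier first): Halvorsen and Leclerc (both 26 Apr 1996); then Baptiste (5 May 1997); then Pereira, Romero and Ruiz (each 6 Aug 2002); then Delgado (4 Apr 2003).
Halvorsen and Leclerc both have years accredited 21 years, so the next rule applies.
Halvorsen and Leclerc are each not a regional dean, so the next rule applies.
Among Halvorsen and Leclerc, alphabetically by surname: Halvorsen before Leclerc.
Pereira, Romero and Ruiz all have years accredited 9 years, so the next rule applies.
Pereira, Romero and Ruiz are each Dean of a regional group, so the next rule applies.
Among Pereira, Romero and Ruiz, alphabetically by surname: Pereira before Romero before Ruiz.
Full order: Halvorsen, Leclerc, Baptiste, Pereira, Romero, Ruiz, Delgado.

Halvorsen, Leclerc, Baptiste, Pereira, Romero, Ruiz, Delgado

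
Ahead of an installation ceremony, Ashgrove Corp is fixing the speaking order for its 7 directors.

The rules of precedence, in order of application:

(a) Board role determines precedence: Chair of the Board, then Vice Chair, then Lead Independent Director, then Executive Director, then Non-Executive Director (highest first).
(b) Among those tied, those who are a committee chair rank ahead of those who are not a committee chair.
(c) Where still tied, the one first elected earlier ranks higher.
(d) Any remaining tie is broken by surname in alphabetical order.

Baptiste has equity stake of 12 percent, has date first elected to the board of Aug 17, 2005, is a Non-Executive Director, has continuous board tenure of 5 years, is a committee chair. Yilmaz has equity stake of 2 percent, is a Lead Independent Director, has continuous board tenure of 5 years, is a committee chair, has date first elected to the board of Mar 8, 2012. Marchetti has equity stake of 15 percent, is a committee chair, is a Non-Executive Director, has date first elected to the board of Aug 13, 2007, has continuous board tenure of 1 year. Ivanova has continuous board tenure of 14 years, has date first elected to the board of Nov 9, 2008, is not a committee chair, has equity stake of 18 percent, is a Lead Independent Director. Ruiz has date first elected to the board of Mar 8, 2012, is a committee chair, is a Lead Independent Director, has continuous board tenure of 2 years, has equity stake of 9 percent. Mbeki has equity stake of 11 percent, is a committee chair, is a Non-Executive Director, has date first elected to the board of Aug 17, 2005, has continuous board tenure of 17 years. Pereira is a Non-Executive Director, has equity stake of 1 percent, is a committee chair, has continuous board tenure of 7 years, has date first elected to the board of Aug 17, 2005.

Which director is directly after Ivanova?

By board role: Ruiz, Yilmaz and Ivanova (Lead Independent Director); then Baptiste, Mbeki, Pereira and Marchetti (Non-Executive Director).
Among Ruiz, Yilmaz and Ivanova, a committee chair before not a committee chair: Ruiz and Yilmaz (a committee chair) before Ivanova (not a committee chair).
Ruiz and Yilmaz both have date first elected to the board Mar 8, 2012, so the next rule applies.
Among Ruiz and Yilmaz, alphabetically by surname: Ruiz before Yilmaz.
Baptiste, Mbeki, Pereira and Marchetti are each a committee chair, so the next rule applies.
Among Baptiste, Mbeki, Pereira and Marchetti, by date first elected to the board (earlier first): Baptiste, Mbeki and Pereira (Aug 17, 2005) before Marchetti (Aug 13, 2007).
Among Baptiste, Mbeki and Pereira, alphabetically by surname: Baptiste before Mbeki before Pereira.
Order: Ruiz, Yilmaz, Ivanova, Baptiste, Mbeki, Pereira, Marchetti.

Baptiste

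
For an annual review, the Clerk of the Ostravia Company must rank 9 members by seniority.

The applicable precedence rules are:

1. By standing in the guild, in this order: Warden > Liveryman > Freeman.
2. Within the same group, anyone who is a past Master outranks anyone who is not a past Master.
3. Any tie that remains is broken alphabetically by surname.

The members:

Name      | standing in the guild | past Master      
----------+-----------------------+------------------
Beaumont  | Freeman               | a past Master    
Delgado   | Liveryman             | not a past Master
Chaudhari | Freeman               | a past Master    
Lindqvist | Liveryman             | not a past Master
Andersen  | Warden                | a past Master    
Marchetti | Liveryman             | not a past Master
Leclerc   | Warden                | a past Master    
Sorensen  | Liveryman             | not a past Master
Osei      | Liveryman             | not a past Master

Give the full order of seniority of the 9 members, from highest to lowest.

By standing in the guild: Andersen and Leclerc (Warden); then Delgado, Lindqvist, Marchetti, Osei and Sorensen (Liveryman); then Beaumont and Chaudhari (Freeman).
Andersen and Leclerc are each a past Master, so the next rule applies.
Among Andersen and Leclerc, alphabetically by surname: Andersen before Leclerc.
Delgado, Lindqvist, Marchetti, Osei and Sorensen are each not a past Master, so the next rule applies.
Among Delgado, Lindqvist, Marchetti, Osei and Sorensen, alphabetically by surname: Delgado before Lindqvist before Marchetti before Osei before Sorensen.
Beaumont and Chaudhari are each a past Master, so the next rule applies.
Among Beaumont and Chaudhari, alphabetically by surname: Beaumont before Chaudhari.
Full order: Andersen, Leclerc, Delgado, Lindqvist, Marchetti, Osei, Sorensen, Beaumont, Chaudhari.

Andersen, Leclerc, Delgado, Lindqvist, Marchetti, Osei, Sorensen, Beaumont, Chaudhari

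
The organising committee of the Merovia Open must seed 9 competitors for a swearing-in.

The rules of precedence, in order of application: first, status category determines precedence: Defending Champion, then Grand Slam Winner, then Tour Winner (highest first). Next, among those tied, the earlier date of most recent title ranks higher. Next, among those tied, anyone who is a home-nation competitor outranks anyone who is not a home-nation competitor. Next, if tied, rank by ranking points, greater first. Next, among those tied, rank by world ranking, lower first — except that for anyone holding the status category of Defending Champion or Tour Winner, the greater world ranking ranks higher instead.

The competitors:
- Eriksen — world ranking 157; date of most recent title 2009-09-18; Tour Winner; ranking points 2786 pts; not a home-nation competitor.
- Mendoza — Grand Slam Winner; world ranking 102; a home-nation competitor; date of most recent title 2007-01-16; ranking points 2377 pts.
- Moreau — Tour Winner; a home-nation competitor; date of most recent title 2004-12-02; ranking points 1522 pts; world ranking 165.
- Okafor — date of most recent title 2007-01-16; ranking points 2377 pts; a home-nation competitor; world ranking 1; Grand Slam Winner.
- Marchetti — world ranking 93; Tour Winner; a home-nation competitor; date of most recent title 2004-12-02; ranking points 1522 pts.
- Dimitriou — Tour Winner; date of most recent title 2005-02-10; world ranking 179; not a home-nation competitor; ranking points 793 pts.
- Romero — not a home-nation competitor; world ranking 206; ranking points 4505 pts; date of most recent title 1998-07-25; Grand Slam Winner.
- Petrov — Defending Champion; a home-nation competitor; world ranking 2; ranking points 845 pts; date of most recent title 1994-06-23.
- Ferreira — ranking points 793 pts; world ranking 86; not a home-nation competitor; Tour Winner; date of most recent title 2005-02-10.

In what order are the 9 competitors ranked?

By status category: Petrov (Defending Champion); then Romero, Okafor and Mendoza (Grand Slam Winner); then Moreau, Marchetti, Dimitriou, Ferreira and Eriksen (Tour Winner).
Among Romero, Okafor and Mendoza, by date of most recent title (earlier first): Romero (1998-07-25) before Okafor and Mendoza (2007-01-16).
Okafor and Mendoza are each a home-nation competitor, so the next rule applies.
Okafor and Mendoza both have ranking points 2377 pts, so the next rule applies.
Among Okafor and Mendoza, by world ranking (lower first): Okafor (1) before Mendoza (102).
Among Moreau, Marchetti, Dimitriou, Ferreira and Eriksen, by date of most recent title (earlier first): Moreau and Marchetti (2004-12-02) before Dimitriou and Ferreira (2005-02-10) before Eriksen (2009-09-18).
Moreau and Marchetti are each a home-nation competitor, so the next rule applies.
Moreau and Marchetti both have ranking points 1522 pts, so the next rule applies.
Among Moreau and Marchetti, by world ranking (higher first) (reversed rule for this group): Moreau (165) before Marchetti (93).
Dimitriou and Ferreira are each not a home-nation competitor, so the next rule applies.
Dimitriou and Ferreira both have ranking points 793 pts, so the next rule applies.
Among Dimitriou and Ferreira, by world ranking (higher first) (reversed rule for this group): Dimitriou (179) before Ferreira (86).
Full order: Petrov, Romero, Okafor, Mendoza, Moreau, Marchetti, Dimitriou, Ferreira, Eriksen.

Petrov, Romero, Okafor, Mendoza, Moreau, Marchetti, Dimitriou, Ferreira, Eriksen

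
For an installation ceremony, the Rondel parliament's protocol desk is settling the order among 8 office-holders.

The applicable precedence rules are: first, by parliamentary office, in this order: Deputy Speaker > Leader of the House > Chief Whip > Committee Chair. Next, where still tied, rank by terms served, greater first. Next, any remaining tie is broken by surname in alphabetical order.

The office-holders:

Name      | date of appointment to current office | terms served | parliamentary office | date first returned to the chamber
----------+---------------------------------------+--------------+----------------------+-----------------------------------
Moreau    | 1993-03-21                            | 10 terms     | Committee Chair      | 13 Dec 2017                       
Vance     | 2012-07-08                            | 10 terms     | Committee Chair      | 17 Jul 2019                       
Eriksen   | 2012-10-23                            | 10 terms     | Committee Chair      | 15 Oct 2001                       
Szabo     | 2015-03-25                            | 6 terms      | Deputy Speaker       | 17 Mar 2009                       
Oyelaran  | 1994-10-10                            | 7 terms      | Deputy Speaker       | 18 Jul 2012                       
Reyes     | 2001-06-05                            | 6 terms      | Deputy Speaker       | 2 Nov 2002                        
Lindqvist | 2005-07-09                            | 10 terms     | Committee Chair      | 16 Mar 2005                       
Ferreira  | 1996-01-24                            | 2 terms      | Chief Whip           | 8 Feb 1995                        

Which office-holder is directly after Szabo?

By parliamentary office: Oyelaran, Reyes and Szabo (Deputy Speaker); then Ferreira (Chief Whip); then Eriksen, Lindqvist, Moreau and Vance (Committee Chair).
Among Oyelaran, Reyes and Szabo, by terms served (higher first): Oyelaran (7 terms) before Reyes and Szabo (6 terms).
Among Reyes and Szabo, alphabetically by surname: Reyes before Szabo.
Eriksen, Lindqvist, Moreau and Vance all have terms served 10 terms, so the next rule applies.
Among Eriksen, Lindqvist, Moreau and Vance, alphabetically by surname: Eriksen before Lindqvist before Moreau before Vance.
Order: Oyelaran, Reyes, Szabo, Ferreira, Eriksen, Lindqvist, Moreau, Vance.

Ferreira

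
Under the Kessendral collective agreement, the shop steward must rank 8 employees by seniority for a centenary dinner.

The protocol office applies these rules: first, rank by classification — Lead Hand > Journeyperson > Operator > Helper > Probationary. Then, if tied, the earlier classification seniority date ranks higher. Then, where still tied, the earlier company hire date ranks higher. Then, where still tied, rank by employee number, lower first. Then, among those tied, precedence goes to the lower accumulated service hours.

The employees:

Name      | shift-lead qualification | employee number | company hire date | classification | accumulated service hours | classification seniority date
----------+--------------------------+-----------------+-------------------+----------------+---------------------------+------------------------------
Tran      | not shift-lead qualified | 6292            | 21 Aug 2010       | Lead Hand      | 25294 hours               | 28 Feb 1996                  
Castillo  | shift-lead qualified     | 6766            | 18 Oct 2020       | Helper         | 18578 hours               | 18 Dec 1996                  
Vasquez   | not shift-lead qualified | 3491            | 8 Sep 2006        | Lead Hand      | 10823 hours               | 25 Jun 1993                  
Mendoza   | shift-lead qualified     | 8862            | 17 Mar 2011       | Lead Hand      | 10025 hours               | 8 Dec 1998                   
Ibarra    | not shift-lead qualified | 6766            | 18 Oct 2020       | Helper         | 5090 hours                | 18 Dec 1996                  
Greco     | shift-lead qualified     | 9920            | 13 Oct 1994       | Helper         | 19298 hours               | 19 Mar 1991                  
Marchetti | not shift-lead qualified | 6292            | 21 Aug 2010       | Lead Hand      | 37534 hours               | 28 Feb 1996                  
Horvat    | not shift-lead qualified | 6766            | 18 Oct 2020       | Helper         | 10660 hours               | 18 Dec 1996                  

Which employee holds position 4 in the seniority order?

Mendoza

By classification: Vasquez, Tran, Marchetti and Mendoza (Lead Hand); then Greco, Ibarra, Horvat and Castillo (Helper).
Among Vasquez, Tran, Marchetti and Mendoza, by classification seniority date (earlier first): Vasquez (25 Jun 1993) before Tran and Marchetti (28 Feb 1996) before Mendoza (8 Dec 1998).
Tran and Marchetti both have company hire date 21 Aug 2010, so the next rule applies.
Tran and Marchetti both have employee number 6292, so the next rule applies.
Among Tran and Marchetti, by accumulated service hours (lower first): Tran (25294 hours) before Marchetti (37534 hours).
Among Greco, Ibarra, Horvat and Castillo, by classification seniority date (earlier first): Greco (19 Mar 1991) before Ibarra, Horvat and Castillo (18 Dec 1996).
Ibarra, Horvat and Castillo all have company hire date 18 Oct 2020, so the next rule applies.
Ibarra, Horvat and Castillo all have employee number 6766, so the next rule applies.
Among Ibarra, Horvat and Castillo, by accumulated service hours (lower first): Ibarra (5090 hours) before Horvat (10660 hours) before Castillo (18578 hours).
Order: Vasquez, Tran, Marchetti, Mendoza, Greco, Ibarra, Horvat, Castillo.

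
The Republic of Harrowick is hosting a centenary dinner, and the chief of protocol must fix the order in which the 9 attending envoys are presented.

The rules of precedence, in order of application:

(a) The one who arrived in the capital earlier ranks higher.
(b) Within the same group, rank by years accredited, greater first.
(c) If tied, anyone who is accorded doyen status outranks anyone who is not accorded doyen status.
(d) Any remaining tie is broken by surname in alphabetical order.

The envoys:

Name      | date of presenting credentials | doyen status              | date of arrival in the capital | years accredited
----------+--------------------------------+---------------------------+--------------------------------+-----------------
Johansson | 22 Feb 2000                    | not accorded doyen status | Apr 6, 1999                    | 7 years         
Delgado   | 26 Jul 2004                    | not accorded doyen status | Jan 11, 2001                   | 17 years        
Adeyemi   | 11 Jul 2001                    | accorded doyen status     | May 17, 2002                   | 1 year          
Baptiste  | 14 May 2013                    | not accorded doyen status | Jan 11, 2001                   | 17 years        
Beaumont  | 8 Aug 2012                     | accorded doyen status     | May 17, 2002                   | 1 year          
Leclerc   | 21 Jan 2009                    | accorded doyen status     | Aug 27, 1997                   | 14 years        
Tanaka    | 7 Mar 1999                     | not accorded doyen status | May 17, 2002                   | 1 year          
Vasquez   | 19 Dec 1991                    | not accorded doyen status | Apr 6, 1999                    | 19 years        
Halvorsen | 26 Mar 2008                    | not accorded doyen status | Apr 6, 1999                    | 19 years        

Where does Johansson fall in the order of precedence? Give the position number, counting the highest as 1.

By date of arrival in the capital (earlier first): Leclerc (Aug 27, 1997); then Halvorsen, Vasquez and Johansson (each Apr 6, 1999); then Baptiste and Delgado (both Jan 11, 2001); then Adeyemi, Beaumont and Tanaka (each May 17, 2002).
Among Halvorsen, Vasquez and Johansson, by years accredited (higher first): Halvorsen and Vasquez (19 years) before Johansson (7 years).
Halvorsen and Vasquez are each not accorded doyen status, so the next rule applies.
Among Halvorsen and Vasquez, alphabetically by surname: Halvorsen before Vasquez.
Baptiste and Delgado both have years accredited 17 years, so the next rule applies.
Baptiste and Delgado are each not accorded doyen status, so the next rule applies.
Among Baptiste and Delgado, alphabetically by surname: Baptiste before Delgado.
Adeyemi, Beaumont and Tanaka all have years accredited 1 year, so the next rule applies.
Among Adeyemi, Beaumont and Tanaka, accorded doyen status before not accorded doyen status: Adeyemi and Beaumont (accorded doyen status) before Tanaka (not accorded doyen status).
Among Adeyemi and Beaumont, alphabetically by surname: Adeyemi before Beaumont.
Order: Leclerc, Halvorsen, Vasquez, Johansson, Baptiste, Delgado, Adeyemi, Beaumont, Tanaka. So position 4.

4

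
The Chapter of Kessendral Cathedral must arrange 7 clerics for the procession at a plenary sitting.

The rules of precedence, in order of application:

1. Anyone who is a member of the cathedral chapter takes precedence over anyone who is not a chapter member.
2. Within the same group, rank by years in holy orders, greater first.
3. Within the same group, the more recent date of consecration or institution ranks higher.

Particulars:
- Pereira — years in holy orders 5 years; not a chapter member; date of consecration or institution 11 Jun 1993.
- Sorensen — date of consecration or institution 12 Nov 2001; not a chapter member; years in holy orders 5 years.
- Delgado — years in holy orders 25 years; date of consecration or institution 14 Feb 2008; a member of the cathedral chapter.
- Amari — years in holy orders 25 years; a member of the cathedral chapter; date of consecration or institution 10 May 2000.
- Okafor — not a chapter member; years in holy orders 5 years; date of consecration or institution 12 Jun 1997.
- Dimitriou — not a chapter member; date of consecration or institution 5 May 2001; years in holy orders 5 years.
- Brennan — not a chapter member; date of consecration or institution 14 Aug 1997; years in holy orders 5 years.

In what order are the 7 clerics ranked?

Delgado, Amari, Sorensen, Dimitriou, Brennan, Okafor, Pereira

By the first rule: Delgado and Amari (both a member of the cathedral chapter); then Sorensen, Dimitriou, Brennan, Okafor and Pereira (each not a chapter member).
Delgado and Amari both have years in holy orders 25 years, so the next rule applies.
Among Delgado and Amari, by date of consecration or institution (later first): Delgado (14 Feb 2008) before Amari (10 May 2000).
Sorensen, Dimitriou, Brennan, Okafor and Pereira all have years in holy orders 5 years, so the next rule applies.
Among Sorensen, Dimitriou, Brennan, Okafor and Pereira, by date of consecration or institution (later first): Sorensen (12 Nov 2001) before Dimitriou (5 May 2001) before Brennan (14 Aug 1997) before Okafor (12 Jun 1997) before Pereira (11 Jun 1993).
Full order: Delgado, Amari, Sorensen, Dimitriou, Brennan, Okafor, Pereira.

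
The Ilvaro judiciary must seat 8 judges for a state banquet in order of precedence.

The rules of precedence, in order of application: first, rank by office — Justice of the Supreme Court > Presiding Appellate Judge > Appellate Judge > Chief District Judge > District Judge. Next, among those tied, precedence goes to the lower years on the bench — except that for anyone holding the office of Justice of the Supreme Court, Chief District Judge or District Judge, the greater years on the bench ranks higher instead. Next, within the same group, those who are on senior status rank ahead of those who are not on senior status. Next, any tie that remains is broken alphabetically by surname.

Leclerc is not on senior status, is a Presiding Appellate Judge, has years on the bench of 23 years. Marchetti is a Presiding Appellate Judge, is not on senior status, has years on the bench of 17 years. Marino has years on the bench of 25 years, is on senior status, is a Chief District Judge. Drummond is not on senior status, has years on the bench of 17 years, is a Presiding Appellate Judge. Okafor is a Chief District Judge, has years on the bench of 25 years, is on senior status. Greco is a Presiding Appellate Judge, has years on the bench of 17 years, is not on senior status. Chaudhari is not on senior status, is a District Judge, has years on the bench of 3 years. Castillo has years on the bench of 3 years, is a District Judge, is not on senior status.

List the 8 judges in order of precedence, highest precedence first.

Drummond, Greco, Marchetti, Leclerc, Marino, Okafor, Castillo, Chaudhari

By office: Drummond, Greco, Marchetti and Leclerc (Presiding Appellate Judge); then Marino and Okafor (Chief District Judge); then Castillo and Chaudhari (District Judge).
Among Drummond, Greco, Marchetti and Leclerc, by years on the bench (lower first): Drummond, Greco and Marchetti (17 years) before Leclerc (23 years).
Drummond, Greco and Marchetti are each not on senior status, so the next rule applies.
Among Drummond, Greco and Marchetti, alphabetically by surname: Drummond before Greco before Marchetti.
Marino and Okafor both have years on the bench 25 years, so the next rule applies.
Marino and Okafor are each on senior status, so the next rule applies.
Among Marino and Okafor, alphabetically by surname: Marino before Okafor.
Castillo and Chaudhari both have years on the bench 3 years, so the next rule applies.
Castillo and Chaudhari are each not on senior status, so the next rule applies.
Among Castillo and Chaudhari, alphabetically by surname: Castillo before Chaudhari.
Full order: Drummond, Greco, Marchetti, Leclerc, Marino, Okafor, Castillo, Chaudhari.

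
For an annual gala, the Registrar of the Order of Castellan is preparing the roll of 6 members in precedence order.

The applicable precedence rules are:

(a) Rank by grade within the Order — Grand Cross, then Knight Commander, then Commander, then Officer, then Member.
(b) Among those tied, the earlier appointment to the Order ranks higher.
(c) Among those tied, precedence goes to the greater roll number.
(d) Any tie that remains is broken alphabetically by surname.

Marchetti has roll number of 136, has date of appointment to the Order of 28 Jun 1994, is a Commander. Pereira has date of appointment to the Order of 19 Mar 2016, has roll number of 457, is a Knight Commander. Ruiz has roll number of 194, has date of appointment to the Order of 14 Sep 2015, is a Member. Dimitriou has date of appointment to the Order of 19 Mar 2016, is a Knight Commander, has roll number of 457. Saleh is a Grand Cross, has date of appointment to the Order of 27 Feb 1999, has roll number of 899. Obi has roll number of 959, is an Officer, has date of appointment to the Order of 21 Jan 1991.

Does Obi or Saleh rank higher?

By grade within the Order: Saleh (Grand Cross); then Dimitriou and Pereira (Knight Commander); then Marchetti (Commander); then Obi (Officer); then Ruiz (Member).
Dimitriou and Pereira both have date of appointment to the Order 19 Mar 2016, so the next rule applies.
Dimitriou and Pereira both have roll number 457, so the next rule applies.
Among Dimitriou and Pereira, alphabetically by surname: Dimitriou before Pereira.
So Saleh takes precedence.

Saleh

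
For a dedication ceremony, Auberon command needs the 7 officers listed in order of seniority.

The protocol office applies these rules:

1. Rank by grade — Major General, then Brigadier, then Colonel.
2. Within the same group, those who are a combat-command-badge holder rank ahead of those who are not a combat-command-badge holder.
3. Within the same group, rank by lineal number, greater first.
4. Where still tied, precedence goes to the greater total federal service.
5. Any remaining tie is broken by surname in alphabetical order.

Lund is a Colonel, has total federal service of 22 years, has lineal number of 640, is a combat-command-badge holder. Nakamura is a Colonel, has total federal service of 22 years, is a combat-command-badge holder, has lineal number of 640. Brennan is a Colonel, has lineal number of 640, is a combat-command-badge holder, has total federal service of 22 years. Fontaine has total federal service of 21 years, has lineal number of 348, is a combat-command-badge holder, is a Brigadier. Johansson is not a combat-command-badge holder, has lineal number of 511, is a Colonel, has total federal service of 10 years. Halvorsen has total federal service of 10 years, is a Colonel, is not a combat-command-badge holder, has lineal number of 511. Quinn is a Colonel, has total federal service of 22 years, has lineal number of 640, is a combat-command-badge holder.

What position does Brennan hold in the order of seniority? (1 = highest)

2

By grade: Fontaine (Brigadier); then Brennan, Lund, Nakamura, Quinn, Halvorsen and Johansson (Colonel).
Among Brennan, Lund, Nakamura, Quinn, Halvorsen and Johansson, a combat-command-badge holder before not a combat-command-badge holder: Brennan, Lund, Nakamura and Quinn (a combat-command-badge holder) before Halvorsen and Johansson (not a combat-command-badge holder).
Brennan, Lund, Nakamura and Quinn all have lineal number 640, so the next rule applies.
Brennan, Lund, Nakamura and Quinn all have total federal service 22 years, so the next rule applies.
Among Brennan, Lund, Nakamura and Quinn, alphabetically by surname: Brennan before Lund before Nakamura before Quinn.
Halvorsen and Johansson both have lineal number 511, so the next rule applies.
Halvorsen and Johansson both have total federal service 10 years, so the next rule applies.
Among Halvorsen and Johansson, alphabetically by surname: Halvorsen before Johansson.
Order: Fontaine, Brennan, Lund, Nakamura, Quinn, Halvorsen, Johansson. So position 2.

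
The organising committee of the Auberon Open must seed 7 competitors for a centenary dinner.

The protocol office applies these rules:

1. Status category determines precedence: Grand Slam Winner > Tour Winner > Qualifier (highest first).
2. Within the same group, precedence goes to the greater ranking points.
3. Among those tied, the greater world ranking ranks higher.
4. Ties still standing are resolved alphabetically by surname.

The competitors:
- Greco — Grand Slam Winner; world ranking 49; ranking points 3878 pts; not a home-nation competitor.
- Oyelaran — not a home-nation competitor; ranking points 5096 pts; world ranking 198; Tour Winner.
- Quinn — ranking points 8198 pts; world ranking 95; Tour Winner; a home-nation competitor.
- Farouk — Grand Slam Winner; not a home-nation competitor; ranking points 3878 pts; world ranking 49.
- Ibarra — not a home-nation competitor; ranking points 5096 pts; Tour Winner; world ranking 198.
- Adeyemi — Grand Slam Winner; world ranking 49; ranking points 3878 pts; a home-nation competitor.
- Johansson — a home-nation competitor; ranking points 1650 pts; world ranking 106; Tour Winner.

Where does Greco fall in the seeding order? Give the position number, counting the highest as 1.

3

By status category: Adeyemi, Farouk and Greco (Grand Slam Winner); then Quinn, Ibarra, Oyelaran and Johansson (Tour Winner).
Adeyemi, Farouk and Greco all have ranking points 3878 pts, so the next rule applies.
Adeyemi, Farouk and Greco all have world ranking 49, so the next rule applies.
Among Adeyemi, Farouk and Greco, alphabetically by surname: Adeyemi before Farouk before Greco.
Among Quinn, Ibarra, Oyelaran and Johansson, by ranking points (higher first): Quinn (8198 pts) before Ibarra and Oyelaran (5096 pts) before Johansson (1650 pts).
Ibarra and Oyelaran both have world ranking 198, so the next rule applies.
Among Ibarra and Oyelaran, alphabetically by surname: Ibarra before Oyelaran.
Order: Adeyemi, Farouk, Greco, Quinn, Ibarra, Oyelaran, Johansson. So position 3.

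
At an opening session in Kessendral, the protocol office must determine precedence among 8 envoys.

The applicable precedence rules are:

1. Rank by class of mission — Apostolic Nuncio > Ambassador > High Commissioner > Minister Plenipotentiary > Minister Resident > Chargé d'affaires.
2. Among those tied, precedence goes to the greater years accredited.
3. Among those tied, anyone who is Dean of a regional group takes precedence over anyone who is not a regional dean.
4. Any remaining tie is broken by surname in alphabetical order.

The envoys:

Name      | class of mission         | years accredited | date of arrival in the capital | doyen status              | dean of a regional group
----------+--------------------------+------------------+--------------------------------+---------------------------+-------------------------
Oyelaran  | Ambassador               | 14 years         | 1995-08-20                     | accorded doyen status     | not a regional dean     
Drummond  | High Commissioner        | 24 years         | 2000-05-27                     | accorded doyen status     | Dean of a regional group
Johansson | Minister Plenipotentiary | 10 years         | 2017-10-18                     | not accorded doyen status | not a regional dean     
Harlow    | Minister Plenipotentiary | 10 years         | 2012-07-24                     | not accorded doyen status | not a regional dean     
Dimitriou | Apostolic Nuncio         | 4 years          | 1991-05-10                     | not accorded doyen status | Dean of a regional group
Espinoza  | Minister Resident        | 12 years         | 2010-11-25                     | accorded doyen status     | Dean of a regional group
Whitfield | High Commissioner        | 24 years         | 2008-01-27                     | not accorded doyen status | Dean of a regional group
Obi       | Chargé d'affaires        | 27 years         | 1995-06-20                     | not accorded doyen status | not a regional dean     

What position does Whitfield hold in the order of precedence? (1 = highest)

By class of mission: Dimitriou (Apostolic Nuncio); then Oyelaran (Ambassador); then Drummond and Whitfield (High Commissioner); then Harlow and Johansson (Minister Plenipotentiary); then Espinoza (Minister Resident); then Obi (Chargé d'affaires).
Drummond and Whitfield both have years accredited 24 years, so the next rule applies.
Drummond and Whitfield are each Dean of a regional group, so the next rule applies.
Among Drummond and Whitfield, alphabetically by surname: Drummond before Whitfield.
Harlow and Johansson both have years accredited 10 years, so the next rule applies.
Harlow and Johansson are each not a regional dean, so the next rule applies.
Among Harlow and Johansson, alphabetically by surname: Harlow before Johansson.
Order: Dimitriou, Oyelaran, Drummond, Whitfield, Harlow, Johansson, Espinoza, Obi. So position 4.

4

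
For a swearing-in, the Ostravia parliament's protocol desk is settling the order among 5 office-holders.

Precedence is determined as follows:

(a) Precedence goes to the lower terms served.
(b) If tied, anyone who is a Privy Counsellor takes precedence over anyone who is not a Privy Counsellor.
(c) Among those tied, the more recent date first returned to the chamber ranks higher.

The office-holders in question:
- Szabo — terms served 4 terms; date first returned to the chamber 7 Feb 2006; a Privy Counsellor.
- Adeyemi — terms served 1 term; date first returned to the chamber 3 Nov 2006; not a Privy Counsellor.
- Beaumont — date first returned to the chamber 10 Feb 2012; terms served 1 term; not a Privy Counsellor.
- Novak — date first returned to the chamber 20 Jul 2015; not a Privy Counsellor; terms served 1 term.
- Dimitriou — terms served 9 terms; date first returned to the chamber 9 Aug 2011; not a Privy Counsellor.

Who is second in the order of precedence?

By terms served (lower first): Novak, Beaumont and Adeyemi (each 1 term); then Szabo (4 terms); then Dimitriou (9 terms).
Novak, Beaumont and Adeyemi are each not a Privy Counsellor, so the next rule applies.
Among Novak, Beaumont and Adeyemi, by date first returned to the chamber (later first): Novak (20 Jul 2015) before Beaumont (10 Feb 2012) before Adeyemi (3 Nov 2006).
Order: Novak, Beaumont, Adeyemi, Szabo, Dimitriou.

Beaumont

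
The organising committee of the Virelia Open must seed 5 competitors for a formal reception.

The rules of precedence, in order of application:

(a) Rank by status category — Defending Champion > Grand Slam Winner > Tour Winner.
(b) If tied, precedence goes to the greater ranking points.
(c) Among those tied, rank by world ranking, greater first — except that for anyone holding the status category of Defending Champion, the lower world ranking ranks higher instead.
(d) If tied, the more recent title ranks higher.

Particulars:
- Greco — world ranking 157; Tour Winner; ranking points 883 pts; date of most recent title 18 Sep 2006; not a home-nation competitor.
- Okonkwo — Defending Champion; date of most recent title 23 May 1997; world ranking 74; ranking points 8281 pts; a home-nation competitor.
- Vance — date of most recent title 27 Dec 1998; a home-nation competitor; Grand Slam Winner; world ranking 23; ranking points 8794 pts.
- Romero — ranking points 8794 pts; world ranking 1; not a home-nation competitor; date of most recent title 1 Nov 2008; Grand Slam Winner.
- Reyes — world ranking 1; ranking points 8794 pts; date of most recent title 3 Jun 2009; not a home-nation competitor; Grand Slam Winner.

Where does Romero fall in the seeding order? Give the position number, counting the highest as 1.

By status category: Okonkwo (Defending Champion); then Vance, Reyes and Romero (Grand Slam Winner); then Greco (Tour Winner).
Vance, Reyes and Romero all have ranking points 8794 pts, so the next rule applies.
Among Vance, Reyes and Romero, by world ranking (higher first): Vance (23) before Reyes and Romero (1).
Among Reyes and Romero, by date of most recent title (later first): Reyes (3 Jun 2009) before Romero (1 Nov 2008).
Order: Okonkwo, Vance, Reyes, Romero, Greco. So position 4.

4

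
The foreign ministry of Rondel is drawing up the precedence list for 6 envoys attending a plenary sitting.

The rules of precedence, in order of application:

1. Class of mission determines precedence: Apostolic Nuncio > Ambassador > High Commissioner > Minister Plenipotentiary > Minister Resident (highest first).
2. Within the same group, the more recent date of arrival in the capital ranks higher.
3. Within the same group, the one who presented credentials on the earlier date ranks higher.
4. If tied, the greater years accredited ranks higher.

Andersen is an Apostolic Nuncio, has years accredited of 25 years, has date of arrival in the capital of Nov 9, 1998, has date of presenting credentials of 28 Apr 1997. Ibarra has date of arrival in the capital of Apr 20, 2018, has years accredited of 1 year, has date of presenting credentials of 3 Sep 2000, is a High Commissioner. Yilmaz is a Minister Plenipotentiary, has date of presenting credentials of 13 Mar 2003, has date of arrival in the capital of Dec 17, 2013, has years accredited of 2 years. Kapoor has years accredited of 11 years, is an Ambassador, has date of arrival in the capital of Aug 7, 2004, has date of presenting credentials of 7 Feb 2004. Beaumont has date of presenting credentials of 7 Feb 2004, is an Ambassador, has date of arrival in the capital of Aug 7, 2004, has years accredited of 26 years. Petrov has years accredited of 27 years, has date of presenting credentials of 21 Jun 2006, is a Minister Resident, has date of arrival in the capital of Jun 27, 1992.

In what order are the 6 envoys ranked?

By class of mission: Andersen (Apostolic Nuncio); then Beaumont and Kapoor (Ambassador); then Ibarra (High Commissioner); then Yilmaz (Minister Plenipotentiary); then Petrov (Minister Resident).
Beaumont and Kapoor both have date of arrival in the capital Aug 7, 2004, so the next rule applies.
Beaumont and Kapoor both have date of presenting credentials 7 Feb 2004, so the next rule applies.
Among Beaumont and Kapoor, by years accredited (higher first): Beaumont (26 years) before Kapoor (11 years).
Full order: Andersen, Beaumont, Kapoor, Ibarra, Yilmaz, Petrov.

Andersen, Beaumont, Kapoor, Ibarra, Yilmaz, Petrov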